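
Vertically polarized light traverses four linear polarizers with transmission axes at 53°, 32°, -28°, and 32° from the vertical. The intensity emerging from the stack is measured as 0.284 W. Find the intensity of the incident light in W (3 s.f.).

I₁ = I₀ cos²(53° − 0°) = I₀ cos²(53°) = 0.3622 I₀.
I₂ = I₁ cos²(32° − 53°) = 0.3622 I₀ · cos²(21°) = 0.3157 I₀.
I₃ = I₂ cos²(-28° − 32°) = 0.3157 I₀ · cos²(60°) = 0.07892 I₀.
I₄ = I₃ cos²(32° + 28°) = 0.07892 I₀ · cos²(60°) = 0.01973 I₀.
So 0.284 W = 0.01973 I₀, giving I₀ = 0.284/0.01973 = 14.39 W.

I₀ ≈ 14.4 W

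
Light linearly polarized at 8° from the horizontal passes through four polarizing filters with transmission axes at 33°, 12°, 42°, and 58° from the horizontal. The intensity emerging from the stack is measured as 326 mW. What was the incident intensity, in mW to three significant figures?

I₀ ≈ 657 mW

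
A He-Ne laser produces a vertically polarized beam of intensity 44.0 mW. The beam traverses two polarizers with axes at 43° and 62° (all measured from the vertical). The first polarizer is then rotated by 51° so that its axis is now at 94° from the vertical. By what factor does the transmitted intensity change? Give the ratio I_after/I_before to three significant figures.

Before rotation:
I₁ = I₀ cos²(43° − 0°) = I₀ cos²(43°) = 0.5349 I₀.
I₂ = I₁ cos²(62° − 43°) = 0.5349 I₀ · cos²(19°) = 0.4782 I₀.
After rotation:
I₁ = I₀ cos²(94° − 0°) = I₀ cos²(86°) = 0.004866 I₀.
I₂ = I₁ cos²(62° − 94°) = 0.004866 I₀ · cos²(32°) = 0.0035 I₀.
Ratio = 0.0035 / 0.4782 = 0.007318.

I_new/I_old ≈ 0.00732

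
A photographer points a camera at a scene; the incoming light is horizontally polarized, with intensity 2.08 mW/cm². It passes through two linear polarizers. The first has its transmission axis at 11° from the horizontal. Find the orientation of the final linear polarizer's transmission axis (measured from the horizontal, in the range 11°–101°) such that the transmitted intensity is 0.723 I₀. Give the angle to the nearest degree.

θ ≈ 41°

I₁ = I₀ cos²(11° − 0°) = I₀ cos²(11°) = 0.9636 I₀.
Need I₂/I₀ = 0.723, so cos²(θ − 11°) = 0.723 / 0.9636 = 0.7503.
θ − 11° = arccos(√0.7503) = 30.0°, giving θ ≈ 11 + 30.0 = 41.0°.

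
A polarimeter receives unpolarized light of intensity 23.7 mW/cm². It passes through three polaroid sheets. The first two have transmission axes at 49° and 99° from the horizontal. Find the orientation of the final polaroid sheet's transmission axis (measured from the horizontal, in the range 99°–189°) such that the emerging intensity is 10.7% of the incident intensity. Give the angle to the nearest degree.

Unpolarized light through the first polarizer → I₁ = ½ I₀, now polarized at 49°.
I₂ = I₁ cos²(99° − 49°) = 0.5 I₀ · cos²(50°) = 0.2066 I₀.
Need I₃/I₀ = 0.107, so cos²(θ − 99°) = 0.107 / 0.2066 = 0.5179.
θ − 99° = arccos(√0.5179) = 44.0°, giving θ ≈ 99 + 44.0 = 143.0°.

θ ≈ 143°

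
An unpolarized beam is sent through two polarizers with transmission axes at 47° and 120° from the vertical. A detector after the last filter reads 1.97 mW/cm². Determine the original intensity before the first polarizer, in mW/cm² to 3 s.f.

I₀ ≈ 46.1 mW/cm²

Unpolarized light through the first polarizer → I₁ = ½ I₀, now polarized at 47°.
I₂ = I₁ cos²(120° − 47°) = 0.5 I₀ · cos²(73°) = 0.04274 I₀.
So 1.97 mW/cm² = 0.04274 I₀, giving I₀ = 1.97/0.04274 = 46.09 mW/cm².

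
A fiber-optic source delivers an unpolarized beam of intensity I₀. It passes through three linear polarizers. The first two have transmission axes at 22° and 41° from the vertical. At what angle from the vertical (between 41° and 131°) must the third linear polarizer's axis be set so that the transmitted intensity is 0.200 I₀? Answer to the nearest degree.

θ ≈ 89°

Unpolarized light through the first polarizer → I₁ = ½ I₀, now polarized at 22°.
I₂ = I₁ cos²(41° − 22°) = 0.5 I₀ · cos²(19°) = 0.447 I₀.
Need I₃/I₀ = 0.2, so cos²(θ − 41°) = 0.2 / 0.447 = 0.4474.
θ − 41° = arccos(√0.4474) = 48.0°, giving θ ≈ 41 + 48.0 = 89.0°.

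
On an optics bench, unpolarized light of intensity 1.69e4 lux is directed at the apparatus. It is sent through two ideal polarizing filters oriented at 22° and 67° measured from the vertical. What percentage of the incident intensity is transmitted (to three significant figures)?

≈ 25.0%

Unpolarized light through the first polarizer → I₁ = 1.69e4 lux/2 = 8450 lux, polarized at 22°.
I₂ = I₁ · cos²(45°) = 8450 · 0.5 = 4225 lux.
That is 25% of the incident intensity.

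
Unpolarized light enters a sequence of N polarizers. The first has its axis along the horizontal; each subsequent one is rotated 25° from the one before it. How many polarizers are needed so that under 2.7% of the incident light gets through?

N = 16

First polarizer halves the unpolarized light: factor 1/2.
Each further stage multiplies by cos²(25°) = 0.8214.
After N polarizers: T = 0.5·0.8214^(N−1). Require T < 0.027 ⇒ N−1 > ln(0.027/0.5)/ln(0.8214) = 14.83, so N−1 ≥ 15 and N = 16.
Check: N=16 gives T = 0.02614 < 0.027; N=15 gives T = 0.03182.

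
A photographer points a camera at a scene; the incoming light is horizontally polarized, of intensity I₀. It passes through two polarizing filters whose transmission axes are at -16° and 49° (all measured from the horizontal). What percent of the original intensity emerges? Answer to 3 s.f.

I₁ = I₀ cos²(-16° − 0°) = I₀ cos²(16°) = 0.924 I₀.
I₂ = I₁ cos²(49° + 16°) = 0.924 I₀ · cos²(65°) = 0.165 I₀.
That is 16.5% of the incident intensity.

≈ 16.5%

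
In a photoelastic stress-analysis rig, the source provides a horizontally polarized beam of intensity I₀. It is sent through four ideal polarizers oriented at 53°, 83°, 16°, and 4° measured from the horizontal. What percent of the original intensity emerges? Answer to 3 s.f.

I₁ = I₀ cos²(53° − 0°) = I₀ cos²(53°) = 0.3622 I₀.
I₂ = I₁ cos²(83° − 53°) = 0.3622 I₀ · cos²(30°) = 0.2716 I₀.
I₃ = I₂ cos²(16° − 83°) = 0.2716 I₀ · cos²(67°) = 0.04147 I₀.
I₄ = I₃ cos²(4° − 16°) = 0.04147 I₀ · cos²(12°) = 0.03968 I₀.
That is 3.968% of the incident intensity.

≈ 3.97%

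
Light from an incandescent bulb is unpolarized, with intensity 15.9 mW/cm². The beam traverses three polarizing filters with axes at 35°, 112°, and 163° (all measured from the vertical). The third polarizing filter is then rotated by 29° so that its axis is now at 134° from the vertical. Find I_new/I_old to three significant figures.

Before rotation:
Unpolarized light through the first polarizer → I₁ = ½ I₀, now polarized at 35°.
I₂ = I₁ cos²(112° − 35°) = 0.5 I₀ · cos²(77°) = 0.0253 I₀.
I₃ = I₂ cos²(163° − 112°) = 0.0253 I₀ · cos²(51°) = 0.01002 I₀.
After rotation:
Unpolarized light through the first polarizer → I₁ = ½ I₀, now polarized at 35°.
I₂ = I₁ cos²(112° − 35°) = 0.5 I₀ · cos²(77°) = 0.0253 I₀.
I₃ = I₂ cos²(134° − 112°) = 0.0253 I₀ · cos²(22°) = 0.02175 I₀.
Ratio = 0.02175 / 0.01002 = 2.171.

I_new/I_old ≈ 2.17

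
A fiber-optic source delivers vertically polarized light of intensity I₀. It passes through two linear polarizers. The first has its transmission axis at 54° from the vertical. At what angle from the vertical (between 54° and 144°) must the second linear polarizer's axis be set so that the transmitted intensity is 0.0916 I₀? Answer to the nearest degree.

θ ≈ 113°

I₁ = I₀ cos²(54° − 0°) = I₀ cos²(54°) = 0.3455 I₀.
Need I₂/I₀ = 0.0916, so cos²(θ − 54°) = 0.0916 / 0.3455 = 0.2651.
θ − 54° = arccos(√0.2651) = 59.0°, giving θ ≈ 54 + 59.0 = 113.0°.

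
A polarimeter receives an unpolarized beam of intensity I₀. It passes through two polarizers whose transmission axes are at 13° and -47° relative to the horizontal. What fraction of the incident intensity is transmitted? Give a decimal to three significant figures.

≈ 0.125 I₀

Unpolarized light through the first polarizer → I₁ = ½ I₀, now polarized at 13°.
I₂ = I₁ cos²(-47° − 13°) = 0.5 I₀ · cos²(60°) = 0.125 I₀.
Transmitted fraction = 0.125.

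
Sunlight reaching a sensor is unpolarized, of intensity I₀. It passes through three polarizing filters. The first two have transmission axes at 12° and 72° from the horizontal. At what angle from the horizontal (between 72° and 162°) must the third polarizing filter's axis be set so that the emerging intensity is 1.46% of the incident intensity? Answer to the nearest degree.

θ ≈ 142°

Unpolarized light through the first polarizer → I₁ = ½ I₀, now polarized at 12°.
I₂ = I₁ cos²(72° − 12°) = 0.5 I₀ · cos²(60°) = 0.125 I₀.
Need I₃/I₀ = 0.0146, so cos²(θ − 72°) = 0.0146 / 0.125 = 0.1168.
θ − 72° = arccos(√0.1168) = 70.0°, giving θ ≈ 72 + 70.0 = 142.0°.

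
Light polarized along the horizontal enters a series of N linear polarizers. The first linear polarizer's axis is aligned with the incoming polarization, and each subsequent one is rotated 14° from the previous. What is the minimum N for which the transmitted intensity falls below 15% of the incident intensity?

N = 33

First polarizer is aligned with the polarization: full transmission.
Each further stage multiplies by cos²(14°) = 0.9415.
After N polarizers: T = 0.9415^(N−1). Require T < 0.15 ⇒ N−1 > ln(0.15)/ln(0.9415) = 31.46, so N−1 ≥ 32 and N = 33.
Check: N=33 gives T = 0.1452 < 0.15; N=32 gives T = 0.1542.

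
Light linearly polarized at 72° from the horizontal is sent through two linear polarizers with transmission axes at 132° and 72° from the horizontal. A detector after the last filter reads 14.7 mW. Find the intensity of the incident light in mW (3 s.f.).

I₀ ≈ 235 mW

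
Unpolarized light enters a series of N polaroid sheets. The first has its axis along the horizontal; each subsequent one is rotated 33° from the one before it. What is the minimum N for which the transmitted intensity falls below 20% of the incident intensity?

N = 4

First polarizer halves the unpolarized light: factor 1/2.
Each further stage multiplies by cos²(33°) = 0.7034.
After N polarizers: T = 0.5·0.7034^(N−1). Require T < 0.20 ⇒ N−1 > ln(0.20/0.5)/ln(0.7034) = 2.60, so N−1 ≥ 3 and N = 4.
Check: N=4 gives T = 0.174 < 0.20; N=3 gives T = 0.2474.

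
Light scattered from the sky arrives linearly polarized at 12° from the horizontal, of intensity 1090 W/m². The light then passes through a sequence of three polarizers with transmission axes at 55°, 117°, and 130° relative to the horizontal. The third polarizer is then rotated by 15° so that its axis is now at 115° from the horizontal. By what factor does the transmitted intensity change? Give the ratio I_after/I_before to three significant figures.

I_new/I_old ≈ 1.05

Before rotation:
I₁ = I₀ cos²(55° − 12°) = I₀ cos²(43°) = 0.5349 I₀.
I₂ = I₁ cos²(117° − 55°) = 0.5349 I₀ · cos²(62°) = 0.1179 I₀.
I₃ = I₂ cos²(130° − 117°) = 0.1179 I₀ · cos²(13°) = 0.1119 I₀.
After rotation:
I₁ = I₀ cos²(55° − 12°) = I₀ cos²(43°) = 0.5349 I₀.
I₂ = I₁ cos²(117° − 55°) = 0.5349 I₀ · cos²(62°) = 0.1179 I₀.
I₃ = I₂ cos²(115° − 117°) = 0.1179 I₀ · cos²(2°) = 0.1177 I₀.
Ratio = 0.1177 / 0.1119 = 1.052.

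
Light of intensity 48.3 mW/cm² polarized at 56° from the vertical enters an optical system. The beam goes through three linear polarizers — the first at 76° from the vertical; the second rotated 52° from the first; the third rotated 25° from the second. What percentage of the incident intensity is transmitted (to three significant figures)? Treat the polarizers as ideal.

≈ 27.5%

I₁ = 48.3 mW/cm² · cos²(20°) = 42.65 mW/cm².
I₂ = I₁ · cos²(52°) = 42.65 · 0.379 = 16.17 mW/cm².
I₃ = I₂ · cos²(25°) = 16.17 · 0.8214 = 13.28 mW/cm².
That is 27.49% of the incident intensity.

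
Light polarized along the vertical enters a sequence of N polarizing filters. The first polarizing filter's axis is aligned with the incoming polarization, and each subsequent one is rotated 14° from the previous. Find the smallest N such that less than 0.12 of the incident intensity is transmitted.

First polarizer is aligned with the polarization: full transmission.
Each further stage multiplies by cos²(14°) = 0.9415.
After N polarizers: T = 0.9415^(N−1). Require T < 0.12 ⇒ N−1 > ln(0.12)/ln(0.9415) = 35.16, so N−1 ≥ 36 and N = 37.
Check: N=37 gives T = 0.1141 < 0.12; N=36 gives T = 0.1211.

N = 37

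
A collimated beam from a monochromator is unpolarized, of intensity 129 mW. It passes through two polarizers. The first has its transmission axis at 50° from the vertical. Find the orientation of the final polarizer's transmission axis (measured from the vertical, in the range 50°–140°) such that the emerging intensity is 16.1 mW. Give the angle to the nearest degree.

Unpolarized light through the first polarizer → I₁ = ½ I₀, now polarized at 50°.
Target fraction: 16.1 / 129 mW = 0.1248 of I₀.
Need I₂/I₀ = 0.1248, so cos²(θ − 50°) = 0.1248 / 0.5 = 0.2496.
θ − 50° = arccos(√0.2496) = 60.0°, giving θ ≈ 50 + 60.0 = 110.0°.

θ ≈ 110°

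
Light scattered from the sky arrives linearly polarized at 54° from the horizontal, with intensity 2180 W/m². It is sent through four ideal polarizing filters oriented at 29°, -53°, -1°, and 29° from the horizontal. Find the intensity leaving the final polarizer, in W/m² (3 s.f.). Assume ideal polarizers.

I₁ = 2180 W/m² · cos²(25°) = 1791 W/m².
I₂ = I₁ · cos²(82°) = 1791 · 0.01937 = 34.68 W/m².
I₃ = I₂ · cos²(52°) = 34.68 · 0.379 = 13.15 W/m².
I₄ = I₃ · cos²(30°) = 13.15 · 0.75 = 9.86 W/m².

I ≈ 9.86 W/m²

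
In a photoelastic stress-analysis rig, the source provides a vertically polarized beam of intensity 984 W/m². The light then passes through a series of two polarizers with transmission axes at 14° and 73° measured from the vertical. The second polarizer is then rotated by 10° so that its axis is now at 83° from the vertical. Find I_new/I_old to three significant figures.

Before rotation:
By Malus's law, I₁ = I₀ cos²(14° − 0°) = I₀ cos²(14°) = 0.9415 I₀.
I₂ = I₁ cos²(73° − 14°) = 0.9415 I₀ · cos²(59°) = 0.2497 I₀.
After rotation:
I₁ = I₀ cos²(14° − 0°) = I₀ cos²(14°) = 0.9415 I₀.
I₂ = I₁ cos²(83° − 14°) = 0.9415 I₀ · cos²(69°) = 0.1209 I₀.
Ratio = 0.1209 / 0.2497 = 0.4841.

I_new/I_old ≈ 0.484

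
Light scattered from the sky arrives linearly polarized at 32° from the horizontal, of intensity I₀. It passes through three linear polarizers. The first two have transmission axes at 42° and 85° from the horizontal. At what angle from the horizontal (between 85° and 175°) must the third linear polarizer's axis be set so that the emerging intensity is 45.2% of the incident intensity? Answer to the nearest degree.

θ ≈ 106°

I₁ = I₀ cos²(42° − 32°) = I₀ cos²(10°) = 0.9698 I₀.
I₂ = I₁ cos²(85° − 42°) = 0.9698 I₀ · cos²(43°) = 0.5187 I₀.
Need I₃/I₀ = 0.452, so cos²(θ − 85°) = 0.452 / 0.5187 = 0.8713.
θ − 85° = arccos(√0.8713) = 21.0°, giving θ ≈ 85 + 21.0 = 106.0°.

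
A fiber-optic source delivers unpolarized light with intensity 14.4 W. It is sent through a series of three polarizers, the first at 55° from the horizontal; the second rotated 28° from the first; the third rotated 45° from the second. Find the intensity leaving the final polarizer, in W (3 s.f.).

I ≈ 2.81 W

Unpolarized light through the first polarizer → I₁ = 14.4 W/2 = 7.2 W, polarized at 55°.
I₂ = I₁ · cos²(28°) = 7.2 · 0.7796 = 5.613 W.
I₃ = I₂ · cos²(45°) = 5.613 · 0.5 = 2.807 W.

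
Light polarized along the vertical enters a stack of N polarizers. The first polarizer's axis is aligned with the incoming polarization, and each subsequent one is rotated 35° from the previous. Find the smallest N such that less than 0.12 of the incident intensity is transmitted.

First polarizer is aligned with the polarization: full transmission.
Each further stage multiplies by cos²(35°) = 0.671.
After N polarizers: T = 0.671^(N−1). Require T < 0.12 ⇒ N−1 > ln(0.12)/ln(0.671) = 5.31, so N−1 ≥ 6 and N = 7.
Check: N=7 gives T = 0.09128 < 0.12; N=6 gives T = 0.136.

N = 7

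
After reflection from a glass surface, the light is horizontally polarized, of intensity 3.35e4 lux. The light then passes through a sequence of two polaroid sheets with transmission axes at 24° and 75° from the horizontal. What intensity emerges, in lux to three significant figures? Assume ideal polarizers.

I ≈ 1.11e4 lux

By Malus's law, I₁ = 3.35e4 lux · cos²(24°) = 2.796e+04 lux.
I₂ = I₁ · cos²(51°) = 2.796e+04 · 0.396 = 1.107e+04 lux.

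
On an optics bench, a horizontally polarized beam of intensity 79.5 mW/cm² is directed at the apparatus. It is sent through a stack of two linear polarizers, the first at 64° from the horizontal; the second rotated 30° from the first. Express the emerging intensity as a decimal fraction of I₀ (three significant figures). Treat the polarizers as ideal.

I/I₀ ≈ 0.144

I₁ = 79.5 mW/cm² · cos²(64°) = 15.28 mW/cm².
I₂ = I₁ · cos²(30°) = 15.28 · 0.75 = 11.46 mW/cm².
Transmitted fraction = 0.1441.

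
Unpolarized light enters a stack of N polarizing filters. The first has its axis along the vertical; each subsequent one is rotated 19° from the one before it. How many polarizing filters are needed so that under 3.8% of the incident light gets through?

N = 25

First polarizer halves the unpolarized light: factor 1/2.
Each further stage multiplies by cos²(19°) = 0.894.
After N polarizers: T = 0.5·0.894^(N−1). Require T < 0.038 ⇒ N−1 > ln(0.038/0.5)/ln(0.894) = 23.00, so N−1 ≥ 24 and N = 25.
Check: N=25 gives T = 0.03397 < 0.038; N=24 gives T = 0.038.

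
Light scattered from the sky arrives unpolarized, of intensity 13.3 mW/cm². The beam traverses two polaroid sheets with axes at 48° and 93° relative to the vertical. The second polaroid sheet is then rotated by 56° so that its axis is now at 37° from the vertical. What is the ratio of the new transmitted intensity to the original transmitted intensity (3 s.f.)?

Before rotation:
Unpolarized light through the first polarizer → I₁ = ½ I₀, now polarized at 48°.
I₂ = I₁ cos²(93° − 48°) = 0.5 I₀ · cos²(45°) = 0.25 I₀.
After rotation:
Unpolarized light through the first polarizer → I₁ = ½ I₀, now polarized at 48°.
I₂ = I₁ cos²(37° − 48°) = 0.5 I₀ · cos²(11°) = 0.4818 I₀.
Ratio = 0.4818 / 0.25 = 1.927.

I_new/I_old ≈ 1.93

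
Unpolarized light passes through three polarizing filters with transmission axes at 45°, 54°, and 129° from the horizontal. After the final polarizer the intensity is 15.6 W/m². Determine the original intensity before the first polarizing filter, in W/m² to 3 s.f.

Unpolarized light through the first polarizer → I₁ = ½ I₀, now polarized at 45°.
I₂ = I₁ cos²(54° − 45°) = 0.5 I₀ · cos²(9°) = 0.4878 I₀.
I₃ = I₂ cos²(129° − 54°) = 0.4878 I₀ · cos²(75°) = 0.03267 I₀.
So 15.6 W/m² = 0.03267 I₀, giving I₀ = 15.6/0.03267 = 477.4 W/m².

I₀ ≈ 477 W/m²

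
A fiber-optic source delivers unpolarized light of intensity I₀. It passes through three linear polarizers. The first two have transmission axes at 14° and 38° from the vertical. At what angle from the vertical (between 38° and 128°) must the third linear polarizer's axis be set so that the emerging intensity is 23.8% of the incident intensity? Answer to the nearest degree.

θ ≈ 79°

Unpolarized light through the first polarizer → I₁ = ½ I₀, now polarized at 14°.
I₂ = I₁ cos²(38° − 14°) = 0.5 I₀ · cos²(24°) = 0.4173 I₀.
Need I₃/I₀ = 0.238, so cos²(θ − 38°) = 0.238 / 0.4173 = 0.5704.
θ − 38° = arccos(√0.5704) = 41.0°, giving θ ≈ 38 + 41.0 = 79.0°.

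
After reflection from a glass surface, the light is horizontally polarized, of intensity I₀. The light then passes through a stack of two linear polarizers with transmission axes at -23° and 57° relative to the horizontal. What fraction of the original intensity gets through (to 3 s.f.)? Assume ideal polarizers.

≈ 0.0256 I₀

I₁ = I₀ cos²(-23° − 0°) = I₀ cos²(23°) = 0.8473 I₀.
I₂ = I₁ cos²(57° + 23°) = 0.8473 I₀ · cos²(80°) = 0.02555 I₀.
Transmitted fraction = 0.02555.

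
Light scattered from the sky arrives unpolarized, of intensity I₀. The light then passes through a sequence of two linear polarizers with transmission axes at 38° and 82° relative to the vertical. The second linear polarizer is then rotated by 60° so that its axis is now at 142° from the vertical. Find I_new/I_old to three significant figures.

I_new/I_old ≈ 0.113

Before rotation:
Unpolarized light through the first polarizer → I₁ = ½ I₀, now polarized at 38°.
I₂ = I₁ cos²(82° − 38°) = 0.5 I₀ · cos²(44°) = 0.2587 I₀.
After rotation:
Unpolarized light through the first polarizer → I₁ = ½ I₀, now polarized at 38°.
Angle between axes 1 and 2: 76°. I₂ = 0.5 I₀ · cos²(76°) = 0.02926 I₀.
Ratio = 0.02926 / 0.2587 = 0.1131.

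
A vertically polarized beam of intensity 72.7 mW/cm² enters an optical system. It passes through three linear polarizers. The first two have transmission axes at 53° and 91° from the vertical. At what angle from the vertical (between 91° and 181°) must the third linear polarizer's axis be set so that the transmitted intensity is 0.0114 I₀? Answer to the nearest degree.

By Malus's law, I₁ = I₀ cos²(53° − 0°) = I₀ cos²(53°) = 0.3622 I₀.
I₂ = I₁ cos²(91° − 53°) = 0.3622 I₀ · cos²(38°) = 0.2249 I₀.
Need I₃/I₀ = 0.0114, so cos²(θ − 91°) = 0.0114 / 0.2249 = 0.05069.
θ − 91° = arccos(√0.05069) = 77.0°, giving θ ≈ 91 + 77.0 = 168.0°.

θ ≈ 168°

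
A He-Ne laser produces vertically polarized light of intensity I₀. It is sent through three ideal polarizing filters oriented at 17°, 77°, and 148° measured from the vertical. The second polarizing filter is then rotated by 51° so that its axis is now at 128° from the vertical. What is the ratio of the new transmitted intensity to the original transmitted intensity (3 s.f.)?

I_new/I_old ≈ 4.28

Before rotation:
By Malus's law, I₁ = I₀ cos²(17° − 0°) = I₀ cos²(17°) = 0.9145 I₀.
I₂ = I₁ cos²(77° − 17°) = 0.9145 I₀ · cos²(60°) = 0.2286 I₀.
I₃ = I₂ cos²(148° − 77°) = 0.2286 I₀ · cos²(71°) = 0.02423 I₀.
After rotation:
I₁ = I₀ cos²(17° − 0°) = I₀ cos²(17°) = 0.9145 I₀.
Angle between axes 1 and 2: 69°. I₂ = 0.9145 I₀ · cos²(69°) = 0.1174 I₀.
I₃ = I₂ cos²(148° − 128°) = 0.1174 I₀ · cos²(20°) = 0.1037 I₀.
Ratio = 0.1037 / 0.02423 = 4.28.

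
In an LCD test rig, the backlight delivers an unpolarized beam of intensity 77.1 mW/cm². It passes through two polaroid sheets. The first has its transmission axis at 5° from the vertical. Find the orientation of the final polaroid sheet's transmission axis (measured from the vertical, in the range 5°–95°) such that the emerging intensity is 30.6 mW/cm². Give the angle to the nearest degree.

θ ≈ 32°

Unpolarized light through the first polarizer → I₁ = ½ I₀, now polarized at 5°.
Target fraction: 30.6 / 77.1 mW/cm² = 0.3969 of I₀.
Need I₂/I₀ = 0.3969, so cos²(θ − 5°) = 0.3969 / 0.5 = 0.7938.
θ − 5° = arccos(√0.7938) = 27.0°, giving θ ≈ 5 + 27.0 = 32.0°.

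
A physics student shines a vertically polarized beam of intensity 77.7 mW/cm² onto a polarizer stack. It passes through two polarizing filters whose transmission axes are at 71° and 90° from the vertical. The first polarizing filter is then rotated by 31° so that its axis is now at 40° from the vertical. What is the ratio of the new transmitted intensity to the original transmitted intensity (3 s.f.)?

I_new/I_old ≈ 2.56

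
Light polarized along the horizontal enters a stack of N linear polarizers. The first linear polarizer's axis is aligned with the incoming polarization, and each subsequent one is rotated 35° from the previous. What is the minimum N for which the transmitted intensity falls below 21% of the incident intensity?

First polarizer is aligned with the polarization: full transmission.
Each further stage multiplies by cos²(35°) = 0.671.
After N polarizers: T = 0.671^(N−1). Require T < 0.21 ⇒ N−1 > ln(0.21)/ln(0.671) = 3.91, so N−1 ≥ 4 and N = 5.
Check: N=5 gives T = 0.2027 < 0.21; N=4 gives T = 0.3021.

N = 5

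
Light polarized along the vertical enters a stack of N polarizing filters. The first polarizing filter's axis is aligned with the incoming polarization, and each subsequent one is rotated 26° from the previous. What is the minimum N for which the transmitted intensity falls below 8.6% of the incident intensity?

First polarizer is aligned with the polarization: full transmission.
Each further stage multiplies by cos²(26°) = 0.8078.
After N polarizers: T = 0.8078^(N−1). Require T < 0.086 ⇒ N−1 > ln(0.086)/ln(0.8078) = 11.50, so N−1 ≥ 12 and N = 13.
Check: N=13 gives T = 0.07724 < 0.086; N=12 gives T = 0.09561.

N = 13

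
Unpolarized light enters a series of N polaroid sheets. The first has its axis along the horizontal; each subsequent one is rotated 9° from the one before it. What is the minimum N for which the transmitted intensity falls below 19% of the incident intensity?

First polarizer halves the unpolarized light: factor 1/2.
Each further stage multiplies by cos²(9°) = 0.9755.
After N polarizers: T = 0.5·0.9755^(N−1). Require T < 0.19 ⇒ N−1 > ln(0.19/0.5)/ln(0.9755) = 39.05, so N−1 ≥ 40 and N = 41.
Check: N=41 gives T = 0.1856 < 0.19; N=40 gives T = 0.1902.

N = 41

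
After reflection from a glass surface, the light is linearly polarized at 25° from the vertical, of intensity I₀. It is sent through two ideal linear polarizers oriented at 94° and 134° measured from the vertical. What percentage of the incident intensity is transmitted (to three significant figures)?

≈ 7.54%

By Malus's law, I₁ = I₀ cos²(94° − 25°) = I₀ cos²(69°) = 0.1284 I₀.
I₂ = I₁ cos²(134° − 94°) = 0.1284 I₀ · cos²(40°) = 0.07536 I₀.
That is 7.536% of the incident intensity.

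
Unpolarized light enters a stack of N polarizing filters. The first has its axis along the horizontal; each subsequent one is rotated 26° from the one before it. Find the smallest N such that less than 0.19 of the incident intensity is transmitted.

N = 6

First polarizer halves the unpolarized light: factor 1/2.
Each further stage multiplies by cos²(26°) = 0.8078.
After N polarizers: T = 0.5·0.8078^(N−1). Require T < 0.19 ⇒ N−1 > ln(0.19/0.5)/ln(0.8078) = 4.53, so N−1 ≥ 5 and N = 6.
Check: N=6 gives T = 0.172 < 0.19; N=5 gives T = 0.2129.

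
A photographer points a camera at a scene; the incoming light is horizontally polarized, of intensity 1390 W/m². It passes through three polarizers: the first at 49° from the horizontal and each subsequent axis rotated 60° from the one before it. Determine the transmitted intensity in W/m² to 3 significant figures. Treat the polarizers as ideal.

I ≈ 37.4 W/m²

I₁ = 1390 W/m² · cos²(49°) = 598.3 W/m².
I₂ = I₁ · cos²(60°) = 598.3 · 0.25 = 149.6 W/m².
I₃ = I₂ · cos²(60°) = 149.6 · 0.25 = 37.39 W/m².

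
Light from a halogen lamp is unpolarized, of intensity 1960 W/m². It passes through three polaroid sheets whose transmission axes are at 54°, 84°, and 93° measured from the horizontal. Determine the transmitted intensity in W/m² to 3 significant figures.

I ≈ 717 W/m²

Unpolarized light through the first polarizer → I₁ = 1960 W/m²/2 = 980 W/m², polarized at 54°.
I₂ = I₁ · cos²(30°) = 980 · 0.75 = 735 W/m².
I₃ = I₂ · cos²(9°) = 735 · 0.9755 = 717 W/m².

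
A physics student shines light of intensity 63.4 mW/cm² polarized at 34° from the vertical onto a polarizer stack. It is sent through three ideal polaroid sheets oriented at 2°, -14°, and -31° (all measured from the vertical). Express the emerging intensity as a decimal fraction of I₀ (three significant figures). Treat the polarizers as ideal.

I/I₀ ≈ 0.608

I₁ = 63.4 mW/cm² · cos²(32°) = 45.6 mW/cm².
I₂ = I₁ · cos²(16°) = 45.6 · 0.924 = 42.13 mW/cm².
I₃ = I₂ · cos²(17°) = 42.13 · 0.9145 = 38.53 mW/cm².
Transmitted fraction = 0.6077.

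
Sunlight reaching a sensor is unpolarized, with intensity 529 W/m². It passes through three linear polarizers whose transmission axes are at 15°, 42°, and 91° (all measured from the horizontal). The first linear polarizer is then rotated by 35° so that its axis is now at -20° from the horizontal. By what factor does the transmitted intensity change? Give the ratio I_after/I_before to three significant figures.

Before rotation:
Unpolarized light through the first polarizer → I₁ = ½ I₀, now polarized at 15°.
I₂ = I₁ cos²(42° − 15°) = 0.5 I₀ · cos²(27°) = 0.3969 I₀.
I₃ = I₂ cos²(91° − 42°) = 0.3969 I₀ · cos²(49°) = 0.1709 I₀.
After rotation:
Unpolarized light through the first polarizer → I₁ = ½ I₀, now polarized at -20°.
I₂ = I₁ cos²(42° + 20°) = 0.5 I₀ · cos²(62°) = 0.1102 I₀.
I₃ = I₂ cos²(91° − 42°) = 0.1102 I₀ · cos²(49°) = 0.04743 I₀.
Ratio = 0.04743 / 0.1709 = 0.2776.

I_new/I_old ≈ 0.278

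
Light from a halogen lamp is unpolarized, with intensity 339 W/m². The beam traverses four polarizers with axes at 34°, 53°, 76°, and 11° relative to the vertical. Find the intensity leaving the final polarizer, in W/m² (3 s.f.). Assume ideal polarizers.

Unpolarized light through the first polarizer → I₁ = 339 W/m²/2 = 169.5 W/m², polarized at 34°.
I₂ = I₁ · cos²(19°) = 169.5 · 0.894 = 151.5 W/m².
I₃ = I₂ · cos²(23°) = 151.5 · 0.8473 = 128.4 W/m².
I₄ = I₃ · cos²(65°) = 128.4 · 0.1786 = 22.93 W/m².

I ≈ 22.9 W/m²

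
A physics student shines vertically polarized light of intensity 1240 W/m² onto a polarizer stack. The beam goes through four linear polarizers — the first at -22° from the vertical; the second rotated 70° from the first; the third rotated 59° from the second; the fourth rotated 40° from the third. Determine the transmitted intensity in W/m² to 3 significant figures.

I ≈ 19.4 W/m²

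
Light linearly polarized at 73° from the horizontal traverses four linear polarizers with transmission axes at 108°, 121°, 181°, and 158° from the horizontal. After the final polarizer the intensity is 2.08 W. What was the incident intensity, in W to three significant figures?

I₀ ≈ 15.4 W

I₁ = I₀ cos²(108° − 73°) = I₀ cos²(35°) = 0.671 I₀.
I₂ = I₁ cos²(121° − 108°) = 0.671 I₀ · cos²(13°) = 0.6371 I₀.
I₃ = I₂ cos²(181° − 121°) = 0.6371 I₀ · cos²(60°) = 0.1593 I₀.
I₄ = I₃ cos²(158° − 181°) = 0.1593 I₀ · cos²(23°) = 0.1349 I₀.
So 2.08 W = 0.1349 I₀, giving I₀ = 2.08/0.1349 = 15.41 W.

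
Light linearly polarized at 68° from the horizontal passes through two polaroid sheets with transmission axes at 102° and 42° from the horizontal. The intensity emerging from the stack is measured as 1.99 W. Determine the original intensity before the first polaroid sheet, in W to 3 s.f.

I₀ ≈ 11.6 W

I₁ = I₀ cos²(102° − 68°) = I₀ cos²(34°) = 0.6873 I₀.
I₂ = I₁ cos²(42° − 102°) = 0.6873 I₀ · cos²(60°) = 0.1718 I₀.
So 1.99 W = 0.1718 I₀, giving I₀ = 1.99/0.1718 = 11.58 W.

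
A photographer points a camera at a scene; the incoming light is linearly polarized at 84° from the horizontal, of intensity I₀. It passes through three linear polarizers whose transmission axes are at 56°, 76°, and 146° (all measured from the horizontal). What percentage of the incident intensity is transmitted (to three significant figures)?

≈ 8.05%

I₁ = I₀ cos²(56° − 84°) = I₀ cos²(28°) = 0.7796 I₀.
I₂ = I₁ cos²(76° − 56°) = 0.7796 I₀ · cos²(20°) = 0.6884 I₀.
I₃ = I₂ cos²(146° − 76°) = 0.6884 I₀ · cos²(70°) = 0.08053 I₀.
That is 8.053% of the incident intensity.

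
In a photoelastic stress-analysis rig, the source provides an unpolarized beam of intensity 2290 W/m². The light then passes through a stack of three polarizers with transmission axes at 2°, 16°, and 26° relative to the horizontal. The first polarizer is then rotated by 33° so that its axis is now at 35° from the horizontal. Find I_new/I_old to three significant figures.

I_new/I_old ≈ 0.950

Before rotation:
Unpolarized light through the first polarizer → I₁ = ½ I₀, now polarized at 2°.
I₂ = I₁ cos²(16° − 2°) = 0.5 I₀ · cos²(14°) = 0.4707 I₀.
I₃ = I₂ cos²(26° − 16°) = 0.4707 I₀ · cos²(10°) = 0.4565 I₀.
After rotation:
Unpolarized light through the first polarizer → I₁ = ½ I₀, now polarized at 35°.
I₂ = I₁ cos²(16° − 35°) = 0.5 I₀ · cos²(19°) = 0.447 I₀.
I₃ = I₂ cos²(26° − 16°) = 0.447 I₀ · cos²(10°) = 0.4335 I₀.
Ratio = 0.4335 / 0.4565 = 0.9496.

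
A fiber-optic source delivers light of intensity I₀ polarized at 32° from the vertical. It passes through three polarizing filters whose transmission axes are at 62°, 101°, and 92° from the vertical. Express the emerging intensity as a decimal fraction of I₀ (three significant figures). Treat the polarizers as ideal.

I₁ = I₀ cos²(62° − 32°) = I₀ cos²(30°) = 0.75 I₀.
I₂ = I₁ cos²(101° − 62°) = 0.75 I₀ · cos²(39°) = 0.453 I₀.
I₃ = I₂ cos²(92° − 101°) = 0.453 I₀ · cos²(9°) = 0.4419 I₀.
Transmitted fraction = 0.4419.

≈ 0.442 I₀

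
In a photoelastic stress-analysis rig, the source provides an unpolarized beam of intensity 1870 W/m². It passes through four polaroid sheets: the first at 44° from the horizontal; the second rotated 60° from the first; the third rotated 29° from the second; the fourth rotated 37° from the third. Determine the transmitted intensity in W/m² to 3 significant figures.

Unpolarized light through the first polarizer → I₁ = 1870 W/m²/2 = 935 W/m², polarized at 44°.
I₂ = I₁ · cos²(60°) = 935 · 0.25 = 233.8 W/m².
I₃ = I₂ · cos²(29°) = 233.8 · 0.765 = 178.8 W/m².
I₄ = I₃ · cos²(37°) = 178.8 · 0.6378 = 114 W/m².

I ≈ 114 W/m²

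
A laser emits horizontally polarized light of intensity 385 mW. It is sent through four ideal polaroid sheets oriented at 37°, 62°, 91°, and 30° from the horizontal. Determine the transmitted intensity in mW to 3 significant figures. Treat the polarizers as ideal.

I ≈ 36.3 mW

By Malus's law, I₁ = 385 mW · cos²(37°) = 245.6 mW.
I₂ = I₁ · cos²(25°) = 245.6 · 0.8214 = 201.7 mW.
I₃ = I₂ · cos²(29°) = 201.7 · 0.765 = 154.3 mW.
I₄ = I₃ · cos²(61°) = 154.3 · 0.235 = 36.27 mW.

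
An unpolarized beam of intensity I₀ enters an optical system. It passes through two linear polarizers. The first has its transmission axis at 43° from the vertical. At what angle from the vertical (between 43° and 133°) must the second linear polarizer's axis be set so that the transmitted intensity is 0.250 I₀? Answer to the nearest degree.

θ ≈ 88°

Unpolarized light through the first polarizer → I₁ = ½ I₀, now polarized at 43°.
Need I₂/I₀ = 0.25, so cos²(θ − 43°) = 0.25 / 0.5 = 0.5.
θ − 43° = arccos(√0.5) = 45.0°, giving θ ≈ 43 + 45.0 = 88.0°.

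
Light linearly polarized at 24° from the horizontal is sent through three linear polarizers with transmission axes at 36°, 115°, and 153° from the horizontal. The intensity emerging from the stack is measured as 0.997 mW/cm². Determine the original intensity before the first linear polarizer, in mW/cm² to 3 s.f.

I₁ = I₀ cos²(36° − 24°) = I₀ cos²(12°) = 0.9568 I₀.
I₂ = I₁ cos²(115° − 36°) = 0.9568 I₀ · cos²(79°) = 0.03483 I₀.
I₃ = I₂ cos²(153° − 115°) = 0.03483 I₀ · cos²(38°) = 0.02163 I₀.
So 0.997 mW/cm² = 0.02163 I₀, giving I₀ = 0.997/0.02163 = 46.09 mW/cm².

I₀ ≈ 46.1 mW/cm²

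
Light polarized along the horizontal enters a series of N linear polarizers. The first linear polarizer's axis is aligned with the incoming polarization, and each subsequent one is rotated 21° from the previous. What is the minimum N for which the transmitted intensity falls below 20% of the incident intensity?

First polarizer is aligned with the polarization: full transmission.
Each further stage multiplies by cos²(21°) = 0.8716.
After N polarizers: T = 0.8716^(N−1). Require T < 0.20 ⇒ N−1 > ln(0.20)/ln(0.8716) = 11.71, so N−1 ≥ 12 and N = 13.
Check: N=13 gives T = 0.1922 < 0.20; N=12 gives T = 0.2205.

N = 13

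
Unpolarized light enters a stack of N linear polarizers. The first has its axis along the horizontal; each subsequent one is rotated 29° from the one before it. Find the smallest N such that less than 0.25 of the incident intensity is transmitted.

N = 4

First polarizer halves the unpolarized light: factor 1/2.
Each further stage multiplies by cos²(29°) = 0.765.
After N polarizers: T = 0.5·0.765^(N−1). Require T < 0.25 ⇒ N−1 > ln(0.25/0.5)/ln(0.765) = 2.59, so N−1 ≥ 3 and N = 4.
Check: N=4 gives T = 0.2238 < 0.25; N=3 gives T = 0.2926.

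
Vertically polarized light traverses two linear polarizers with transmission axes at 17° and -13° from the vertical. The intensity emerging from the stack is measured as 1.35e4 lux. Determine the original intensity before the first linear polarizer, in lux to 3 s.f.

I₀ ≈ 1.97e4 lux

I₁ = I₀ cos²(17° − 0°) = I₀ cos²(17°) = 0.9145 I₀.
I₂ = I₁ cos²(-13° − 17°) = 0.9145 I₀ · cos²(30°) = 0.6859 I₀.
So 1.35e4 lux = 0.6859 I₀, giving I₀ = 1.35e4/0.6859 = 1.968e+04 lux.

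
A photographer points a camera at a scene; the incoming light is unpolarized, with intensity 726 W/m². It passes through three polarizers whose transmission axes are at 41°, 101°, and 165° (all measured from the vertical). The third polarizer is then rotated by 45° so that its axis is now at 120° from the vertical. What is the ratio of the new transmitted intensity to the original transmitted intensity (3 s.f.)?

I_new/I_old ≈ 4.65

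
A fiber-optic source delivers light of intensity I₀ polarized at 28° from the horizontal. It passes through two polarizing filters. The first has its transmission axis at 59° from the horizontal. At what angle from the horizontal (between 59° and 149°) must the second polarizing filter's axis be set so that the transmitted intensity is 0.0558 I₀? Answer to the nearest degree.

I₁ = I₀ cos²(59° − 28°) = I₀ cos²(31°) = 0.7347 I₀.
Need I₂/I₀ = 0.0558, so cos²(θ − 59°) = 0.0558 / 0.7347 = 0.07595.
θ − 59° = arccos(√0.07595) = 74.0°, giving θ ≈ 59 + 74.0 = 133.0°.

θ ≈ 133°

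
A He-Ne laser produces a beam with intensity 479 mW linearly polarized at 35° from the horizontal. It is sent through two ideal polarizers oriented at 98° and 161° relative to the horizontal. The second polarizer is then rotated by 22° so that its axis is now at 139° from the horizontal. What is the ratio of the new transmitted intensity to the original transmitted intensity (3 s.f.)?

Before rotation:
I₁ = I₀ cos²(98° − 35°) = I₀ cos²(63°) = 0.2061 I₀.
I₂ = I₁ cos²(161° − 98°) = 0.2061 I₀ · cos²(63°) = 0.04248 I₀.
After rotation:
I₁ = I₀ cos²(98° − 35°) = I₀ cos²(63°) = 0.2061 I₀.
I₂ = I₁ cos²(139° − 98°) = 0.2061 I₀ · cos²(41°) = 0.1174 I₀.
Ratio = 0.1174 / 0.04248 = 2.764.

I_new/I_old ≈ 2.76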